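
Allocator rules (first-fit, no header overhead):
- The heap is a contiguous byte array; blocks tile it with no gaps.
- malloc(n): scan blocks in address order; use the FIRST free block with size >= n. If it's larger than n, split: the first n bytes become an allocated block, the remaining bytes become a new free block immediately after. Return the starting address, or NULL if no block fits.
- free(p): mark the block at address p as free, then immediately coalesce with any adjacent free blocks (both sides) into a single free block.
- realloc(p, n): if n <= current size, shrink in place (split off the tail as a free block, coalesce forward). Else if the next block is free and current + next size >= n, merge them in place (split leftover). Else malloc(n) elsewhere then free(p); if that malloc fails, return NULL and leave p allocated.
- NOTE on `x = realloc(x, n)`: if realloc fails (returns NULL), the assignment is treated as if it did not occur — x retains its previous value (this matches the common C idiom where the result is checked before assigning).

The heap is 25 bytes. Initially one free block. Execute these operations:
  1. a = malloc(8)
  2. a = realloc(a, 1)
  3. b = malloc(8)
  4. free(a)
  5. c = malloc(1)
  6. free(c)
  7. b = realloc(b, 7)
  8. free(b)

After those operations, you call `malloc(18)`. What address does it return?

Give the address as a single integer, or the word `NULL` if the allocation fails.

Answer: 0

Derivation:
Op 1: a = malloc(8) -> a = 0; heap: [0-7 ALLOC][8-24 FREE]
Op 2: a = realloc(a, 1) -> a = 0; heap: [0-0 ALLOC][1-24 FREE]
Op 3: b = malloc(8) -> b = 1; heap: [0-0 ALLOC][1-8 ALLOC][9-24 FREE]
Op 4: free(a) -> (freed a); heap: [0-0 FREE][1-8 ALLOC][9-24 FREE]
Op 5: c = malloc(1) -> c = 0; heap: [0-0 ALLOC][1-8 ALLOC][9-24 FREE]
Op 6: free(c) -> (freed c); heap: [0-0 FREE][1-8 ALLOC][9-24 FREE]
Op 7: b = realloc(b, 7) -> b = 1; heap: [0-0 FREE][1-7 ALLOC][8-24 FREE]
Op 8: free(b) -> (freed b); heap: [0-24 FREE]
malloc(18): first-fit scan over [0-24 FREE] -> 0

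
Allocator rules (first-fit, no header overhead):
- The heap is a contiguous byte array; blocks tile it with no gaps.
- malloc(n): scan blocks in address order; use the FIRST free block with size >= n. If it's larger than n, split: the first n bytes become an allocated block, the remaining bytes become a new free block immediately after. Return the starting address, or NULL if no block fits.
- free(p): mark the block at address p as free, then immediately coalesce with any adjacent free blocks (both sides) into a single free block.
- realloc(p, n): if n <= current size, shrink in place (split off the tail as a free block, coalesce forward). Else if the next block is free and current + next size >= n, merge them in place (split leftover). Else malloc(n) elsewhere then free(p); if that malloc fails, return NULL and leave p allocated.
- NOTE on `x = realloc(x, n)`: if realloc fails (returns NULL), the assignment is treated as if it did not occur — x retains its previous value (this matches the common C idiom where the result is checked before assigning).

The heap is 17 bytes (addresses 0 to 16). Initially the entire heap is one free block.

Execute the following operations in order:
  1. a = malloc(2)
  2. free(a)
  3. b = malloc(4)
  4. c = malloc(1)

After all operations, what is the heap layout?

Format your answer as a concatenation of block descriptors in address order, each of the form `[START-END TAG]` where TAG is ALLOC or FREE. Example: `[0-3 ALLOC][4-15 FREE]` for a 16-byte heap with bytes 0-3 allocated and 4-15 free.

Op 1: a = malloc(2) -> a = 0; heap: [0-1 ALLOC][2-16 FREE]
Op 2: free(a) -> (freed a); heap: [0-16 FREE]
Op 3: b = malloc(4) -> b = 0; heap: [0-3 ALLOC][4-16 FREE]
Op 4: c = malloc(1) -> c = 4; heap: [0-3 ALLOC][4-4 ALLOC][5-16 FREE]

Answer: [0-3 ALLOC][4-4 ALLOC][5-16 FREE]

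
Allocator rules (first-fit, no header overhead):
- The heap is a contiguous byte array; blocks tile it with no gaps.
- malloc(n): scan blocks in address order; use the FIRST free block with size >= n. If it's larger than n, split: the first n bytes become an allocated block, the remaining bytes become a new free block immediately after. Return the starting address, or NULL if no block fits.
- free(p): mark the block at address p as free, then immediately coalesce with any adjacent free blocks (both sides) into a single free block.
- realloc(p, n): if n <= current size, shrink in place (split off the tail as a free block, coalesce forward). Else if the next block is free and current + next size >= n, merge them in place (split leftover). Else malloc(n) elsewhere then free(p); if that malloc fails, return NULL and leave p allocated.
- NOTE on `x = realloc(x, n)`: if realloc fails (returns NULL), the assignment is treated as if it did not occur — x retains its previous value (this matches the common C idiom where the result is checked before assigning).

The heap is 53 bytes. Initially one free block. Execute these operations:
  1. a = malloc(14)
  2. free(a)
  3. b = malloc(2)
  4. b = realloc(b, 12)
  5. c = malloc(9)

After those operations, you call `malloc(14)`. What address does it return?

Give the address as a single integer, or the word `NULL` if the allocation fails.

Answer: 21

Derivation:
Op 1: a = malloc(14) -> a = 0; heap: [0-13 ALLOC][14-52 FREE]
Op 2: free(a) -> (freed a); heap: [0-52 FREE]
Op 3: b = malloc(2) -> b = 0; heap: [0-1 ALLOC][2-52 FREE]
Op 4: b = realloc(b, 12) -> b = 0; heap: [0-11 ALLOC][12-52 FREE]
Op 5: c = malloc(9) -> c = 12; heap: [0-11 ALLOC][12-20 ALLOC][21-52 FREE]
malloc(14): first-fit scan over [0-11 ALLOC][12-20 ALLOC][21-52 FREE] -> 21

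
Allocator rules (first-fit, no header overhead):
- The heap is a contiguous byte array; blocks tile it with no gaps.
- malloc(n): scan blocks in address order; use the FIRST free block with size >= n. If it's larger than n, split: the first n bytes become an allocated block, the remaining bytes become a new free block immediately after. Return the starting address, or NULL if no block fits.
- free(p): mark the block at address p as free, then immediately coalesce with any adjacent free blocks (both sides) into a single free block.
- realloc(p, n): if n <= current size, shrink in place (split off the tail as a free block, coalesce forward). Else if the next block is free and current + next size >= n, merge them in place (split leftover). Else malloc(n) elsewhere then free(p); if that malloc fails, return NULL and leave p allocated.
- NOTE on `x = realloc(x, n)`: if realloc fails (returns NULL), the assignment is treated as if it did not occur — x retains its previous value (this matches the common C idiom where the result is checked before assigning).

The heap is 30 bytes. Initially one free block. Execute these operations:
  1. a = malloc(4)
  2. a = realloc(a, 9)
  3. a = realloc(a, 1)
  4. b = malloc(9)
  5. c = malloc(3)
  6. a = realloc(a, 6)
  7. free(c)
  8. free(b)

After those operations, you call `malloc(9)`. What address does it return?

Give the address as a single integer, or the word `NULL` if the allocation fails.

Answer: 0

Derivation:
Op 1: a = malloc(4) -> a = 0; heap: [0-3 ALLOC][4-29 FREE]
Op 2: a = realloc(a, 9) -> a = 0; heap: [0-8 ALLOC][9-29 FREE]
Op 3: a = realloc(a, 1) -> a = 0; heap: [0-0 ALLOC][1-29 FREE]
Op 4: b = malloc(9) -> b = 1; heap: [0-0 ALLOC][1-9 ALLOC][10-29 FREE]
Op 5: c = malloc(3) -> c = 10; heap: [0-0 ALLOC][1-9 ALLOC][10-12 ALLOC][13-29 FREE]
Op 6: a = realloc(a, 6) -> a = 13; heap: [0-0 FREE][1-9 ALLOC][10-12 ALLOC][13-18 ALLOC][19-29 FREE]
Op 7: free(c) -> (freed c); heap: [0-0 FREE][1-9 ALLOC][10-12 FREE][13-18 ALLOC][19-29 FREE]
Op 8: free(b) -> (freed b); heap: [0-12 FREE][13-18 ALLOC][19-29 FREE]
malloc(9): first-fit scan over [0-12 FREE][13-18 ALLOC][19-29 FREE] -> 0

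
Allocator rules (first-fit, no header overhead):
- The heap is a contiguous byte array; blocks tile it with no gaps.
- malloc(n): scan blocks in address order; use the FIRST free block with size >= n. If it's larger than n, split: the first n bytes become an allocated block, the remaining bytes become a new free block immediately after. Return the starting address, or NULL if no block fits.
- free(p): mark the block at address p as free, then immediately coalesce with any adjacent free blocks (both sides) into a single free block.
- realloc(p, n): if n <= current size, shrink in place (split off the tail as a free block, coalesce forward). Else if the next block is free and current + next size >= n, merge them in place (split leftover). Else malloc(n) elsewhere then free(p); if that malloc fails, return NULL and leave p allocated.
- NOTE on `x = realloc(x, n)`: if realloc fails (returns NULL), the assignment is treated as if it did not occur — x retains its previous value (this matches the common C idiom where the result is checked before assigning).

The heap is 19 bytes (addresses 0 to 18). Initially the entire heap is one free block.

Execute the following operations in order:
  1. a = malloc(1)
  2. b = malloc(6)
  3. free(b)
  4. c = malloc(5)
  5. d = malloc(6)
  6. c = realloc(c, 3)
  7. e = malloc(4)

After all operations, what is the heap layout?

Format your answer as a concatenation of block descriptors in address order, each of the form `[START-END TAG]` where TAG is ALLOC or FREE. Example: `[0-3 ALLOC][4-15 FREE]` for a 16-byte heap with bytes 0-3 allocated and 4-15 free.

Op 1: a = malloc(1) -> a = 0; heap: [0-0 ALLOC][1-18 FREE]
Op 2: b = malloc(6) -> b = 1; heap: [0-0 ALLOC][1-6 ALLOC][7-18 FREE]
Op 3: free(b) -> (freed b); heap: [0-0 ALLOC][1-18 FREE]
Op 4: c = malloc(5) -> c = 1; heap: [0-0 ALLOC][1-5 ALLOC][6-18 FREE]
Op 5: d = malloc(6) -> d = 6; heap: [0-0 ALLOC][1-5 ALLOC][6-11 ALLOC][12-18 FREE]
Op 6: c = realloc(c, 3) -> c = 1; heap: [0-0 ALLOC][1-3 ALLOC][4-5 FREE][6-11 ALLOC][12-18 FREE]
Op 7: e = malloc(4) -> e = 12; heap: [0-0 ALLOC][1-3 ALLOC][4-5 FREE][6-11 ALLOC][12-15 ALLOC][16-18 FREE]

Answer: [0-0 ALLOC][1-3 ALLOC][4-5 FREE][6-11 ALLOC][12-15 ALLOC][16-18 FREE]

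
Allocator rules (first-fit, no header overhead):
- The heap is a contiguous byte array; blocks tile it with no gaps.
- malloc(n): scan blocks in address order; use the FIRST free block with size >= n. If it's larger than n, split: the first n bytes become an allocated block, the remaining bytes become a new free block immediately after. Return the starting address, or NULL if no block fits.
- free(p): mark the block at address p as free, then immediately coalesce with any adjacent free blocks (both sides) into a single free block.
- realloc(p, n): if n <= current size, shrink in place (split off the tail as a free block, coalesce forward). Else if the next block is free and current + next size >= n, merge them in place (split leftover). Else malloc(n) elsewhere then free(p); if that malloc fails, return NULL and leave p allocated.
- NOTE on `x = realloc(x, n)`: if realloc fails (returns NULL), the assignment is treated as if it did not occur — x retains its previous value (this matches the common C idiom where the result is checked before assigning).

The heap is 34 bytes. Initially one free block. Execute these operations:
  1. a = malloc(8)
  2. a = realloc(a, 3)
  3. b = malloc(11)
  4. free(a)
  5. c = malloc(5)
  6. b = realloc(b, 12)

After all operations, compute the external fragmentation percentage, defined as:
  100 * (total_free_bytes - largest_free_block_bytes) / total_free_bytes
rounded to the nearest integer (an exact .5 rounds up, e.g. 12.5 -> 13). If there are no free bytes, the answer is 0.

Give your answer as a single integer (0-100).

Answer: 18

Derivation:
Op 1: a = malloc(8) -> a = 0; heap: [0-7 ALLOC][8-33 FREE]
Op 2: a = realloc(a, 3) -> a = 0; heap: [0-2 ALLOC][3-33 FREE]
Op 3: b = malloc(11) -> b = 3; heap: [0-2 ALLOC][3-13 ALLOC][14-33 FREE]
Op 4: free(a) -> (freed a); heap: [0-2 FREE][3-13 ALLOC][14-33 FREE]
Op 5: c = malloc(5) -> c = 14; heap: [0-2 FREE][3-13 ALLOC][14-18 ALLOC][19-33 FREE]
Op 6: b = realloc(b, 12) -> b = 19; heap: [0-13 FREE][14-18 ALLOC][19-30 ALLOC][31-33 FREE]
Free blocks: [14 3] total_free=17 largest=14 -> 100*(17-14)/17 = 300/17 ≈ 17.647 -> rounds to 18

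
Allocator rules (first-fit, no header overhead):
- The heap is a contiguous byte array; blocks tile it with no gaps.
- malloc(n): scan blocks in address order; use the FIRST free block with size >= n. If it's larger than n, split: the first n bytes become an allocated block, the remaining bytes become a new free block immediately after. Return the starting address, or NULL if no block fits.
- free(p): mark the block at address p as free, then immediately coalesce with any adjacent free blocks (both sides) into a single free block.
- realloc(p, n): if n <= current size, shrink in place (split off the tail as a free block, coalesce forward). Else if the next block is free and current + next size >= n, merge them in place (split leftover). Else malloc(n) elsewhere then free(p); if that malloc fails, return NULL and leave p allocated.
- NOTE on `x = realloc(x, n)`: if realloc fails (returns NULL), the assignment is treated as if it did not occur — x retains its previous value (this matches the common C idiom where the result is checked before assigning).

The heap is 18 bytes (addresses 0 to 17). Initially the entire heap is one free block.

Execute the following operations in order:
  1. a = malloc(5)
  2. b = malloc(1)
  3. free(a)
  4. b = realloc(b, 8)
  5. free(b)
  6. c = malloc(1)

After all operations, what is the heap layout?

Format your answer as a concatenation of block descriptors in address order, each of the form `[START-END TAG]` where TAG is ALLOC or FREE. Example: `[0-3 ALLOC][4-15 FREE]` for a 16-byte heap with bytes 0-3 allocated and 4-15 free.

Answer: [0-0 ALLOC][1-17 FREE]

Derivation:
Op 1: a = malloc(5) -> a = 0; heap: [0-4 ALLOC][5-17 FREE]
Op 2: b = malloc(1) -> b = 5; heap: [0-4 ALLOC][5-5 ALLOC][6-17 FREE]
Op 3: free(a) -> (freed a); heap: [0-4 FREE][5-5 ALLOC][6-17 FREE]
Op 4: b = realloc(b, 8) -> b = 5; heap: [0-4 FREE][5-12 ALLOC][13-17 FREE]
Op 5: free(b) -> (freed b); heap: [0-17 FREE]
Op 6: c = malloc(1) -> c = 0; heap: [0-0 ALLOC][1-17 FREE]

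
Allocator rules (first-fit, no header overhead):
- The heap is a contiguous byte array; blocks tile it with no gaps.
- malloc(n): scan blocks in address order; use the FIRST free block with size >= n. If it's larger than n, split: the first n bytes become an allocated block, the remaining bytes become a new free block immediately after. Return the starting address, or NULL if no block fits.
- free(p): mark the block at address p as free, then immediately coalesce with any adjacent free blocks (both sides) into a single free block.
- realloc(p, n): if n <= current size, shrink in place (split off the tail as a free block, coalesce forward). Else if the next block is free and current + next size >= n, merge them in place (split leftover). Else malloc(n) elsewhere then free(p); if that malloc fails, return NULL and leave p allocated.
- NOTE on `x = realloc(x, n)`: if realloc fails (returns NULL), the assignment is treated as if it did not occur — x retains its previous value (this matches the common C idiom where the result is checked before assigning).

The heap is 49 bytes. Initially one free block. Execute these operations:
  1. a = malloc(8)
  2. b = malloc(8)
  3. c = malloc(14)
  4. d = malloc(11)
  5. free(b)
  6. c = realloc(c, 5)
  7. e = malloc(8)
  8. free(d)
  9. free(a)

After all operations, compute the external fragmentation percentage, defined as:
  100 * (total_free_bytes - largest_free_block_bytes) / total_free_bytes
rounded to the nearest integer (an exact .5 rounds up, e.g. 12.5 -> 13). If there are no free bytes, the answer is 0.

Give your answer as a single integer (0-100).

Op 1: a = malloc(8) -> a = 0; heap: [0-7 ALLOC][8-48 FREE]
Op 2: b = malloc(8) -> b = 8; heap: [0-7 ALLOC][8-15 ALLOC][16-48 FREE]
Op 3: c = malloc(14) -> c = 16; heap: [0-7 ALLOC][8-15 ALLOC][16-29 ALLOC][30-48 FREE]
Op 4: d = malloc(11) -> d = 30; heap: [0-7 ALLOC][8-15 ALLOC][16-29 ALLOC][30-40 ALLOC][41-48 FREE]
Op 5: free(b) -> (freed b); heap: [0-7 ALLOC][8-15 FREE][16-29 ALLOC][30-40 ALLOC][41-48 FREE]
Op 6: c = realloc(c, 5) -> c = 16; heap: [0-7 ALLOC][8-15 FREE][16-20 ALLOC][21-29 FREE][30-40 ALLOC][41-48 FREE]
Op 7: e = malloc(8) -> e = 8; heap: [0-7 ALLOC][8-15 ALLOC][16-20 ALLOC][21-29 FREE][30-40 ALLOC][41-48 FREE]
Op 8: free(d) -> (freed d); heap: [0-7 ALLOC][8-15 ALLOC][16-20 ALLOC][21-48 FREE]
Op 9: free(a) -> (freed a); heap: [0-7 FREE][8-15 ALLOC][16-20 ALLOC][21-48 FREE]
Free blocks: [8 28] total_free=36 largest=28 -> 100*(36-28)/36 = 800/36 ≈ 22.222 -> rounds to 22

Answer: 22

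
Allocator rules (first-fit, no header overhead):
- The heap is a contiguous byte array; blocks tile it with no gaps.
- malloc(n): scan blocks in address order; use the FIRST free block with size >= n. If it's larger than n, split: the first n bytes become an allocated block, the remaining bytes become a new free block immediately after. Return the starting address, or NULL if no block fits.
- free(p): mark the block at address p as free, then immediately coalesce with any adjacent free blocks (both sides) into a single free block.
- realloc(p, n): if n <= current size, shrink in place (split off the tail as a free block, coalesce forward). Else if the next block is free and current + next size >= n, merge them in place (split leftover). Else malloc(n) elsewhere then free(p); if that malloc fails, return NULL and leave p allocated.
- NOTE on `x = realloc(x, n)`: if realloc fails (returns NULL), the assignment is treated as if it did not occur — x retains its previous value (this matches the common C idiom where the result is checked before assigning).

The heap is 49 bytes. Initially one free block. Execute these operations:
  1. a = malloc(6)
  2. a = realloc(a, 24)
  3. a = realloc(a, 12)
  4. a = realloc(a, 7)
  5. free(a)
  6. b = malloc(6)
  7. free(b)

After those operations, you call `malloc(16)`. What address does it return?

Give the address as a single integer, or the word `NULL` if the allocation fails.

Answer: 0

Derivation:
Op 1: a = malloc(6) -> a = 0; heap: [0-5 ALLOC][6-48 FREE]
Op 2: a = realloc(a, 24) -> a = 0; heap: [0-23 ALLOC][24-48 FREE]
Op 3: a = realloc(a, 12) -> a = 0; heap: [0-11 ALLOC][12-48 FREE]
Op 4: a = realloc(a, 7) -> a = 0; heap: [0-6 ALLOC][7-48 FREE]
Op 5: free(a) -> (freed a); heap: [0-48 FREE]
Op 6: b = malloc(6) -> b = 0; heap: [0-5 ALLOC][6-48 FREE]
Op 7: free(b) -> (freed b); heap: [0-48 FREE]
malloc(16): first-fit scan over [0-48 FREE] -> 0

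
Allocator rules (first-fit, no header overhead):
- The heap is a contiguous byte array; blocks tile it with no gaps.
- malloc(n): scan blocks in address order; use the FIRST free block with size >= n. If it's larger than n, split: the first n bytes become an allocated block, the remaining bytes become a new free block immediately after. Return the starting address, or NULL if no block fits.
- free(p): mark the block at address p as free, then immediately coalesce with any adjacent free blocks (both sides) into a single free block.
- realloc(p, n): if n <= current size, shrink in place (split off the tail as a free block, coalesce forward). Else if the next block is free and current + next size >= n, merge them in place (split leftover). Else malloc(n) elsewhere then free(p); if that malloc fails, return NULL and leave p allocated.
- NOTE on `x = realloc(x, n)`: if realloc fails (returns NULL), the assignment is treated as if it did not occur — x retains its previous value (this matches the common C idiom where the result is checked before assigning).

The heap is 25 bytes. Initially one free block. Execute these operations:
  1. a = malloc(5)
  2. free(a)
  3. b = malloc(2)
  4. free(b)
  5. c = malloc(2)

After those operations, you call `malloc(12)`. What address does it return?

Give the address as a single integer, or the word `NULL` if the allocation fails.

Op 1: a = malloc(5) -> a = 0; heap: [0-4 ALLOC][5-24 FREE]
Op 2: free(a) -> (freed a); heap: [0-24 FREE]
Op 3: b = malloc(2) -> b = 0; heap: [0-1 ALLOC][2-24 FREE]
Op 4: free(b) -> (freed b); heap: [0-24 FREE]
Op 5: c = malloc(2) -> c = 0; heap: [0-1 ALLOC][2-24 FREE]
malloc(12): first-fit scan over [0-1 ALLOC][2-24 FREE] -> 2

Answer: 2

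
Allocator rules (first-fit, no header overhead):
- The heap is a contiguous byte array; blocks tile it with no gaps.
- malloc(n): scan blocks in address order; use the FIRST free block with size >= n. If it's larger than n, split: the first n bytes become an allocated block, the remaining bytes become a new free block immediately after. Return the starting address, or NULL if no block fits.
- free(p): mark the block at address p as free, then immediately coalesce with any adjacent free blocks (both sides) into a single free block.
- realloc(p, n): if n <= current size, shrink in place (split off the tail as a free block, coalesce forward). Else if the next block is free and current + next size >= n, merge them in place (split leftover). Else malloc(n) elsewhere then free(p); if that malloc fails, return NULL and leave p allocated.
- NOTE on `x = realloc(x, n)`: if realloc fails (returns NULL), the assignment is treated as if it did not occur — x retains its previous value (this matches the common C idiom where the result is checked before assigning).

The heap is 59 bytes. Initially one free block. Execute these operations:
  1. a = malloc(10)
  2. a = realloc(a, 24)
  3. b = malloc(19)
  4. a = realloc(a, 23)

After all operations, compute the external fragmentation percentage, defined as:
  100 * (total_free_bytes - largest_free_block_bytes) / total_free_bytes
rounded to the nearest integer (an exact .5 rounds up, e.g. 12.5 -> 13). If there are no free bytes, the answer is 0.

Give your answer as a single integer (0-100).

Answer: 6

Derivation:
Op 1: a = malloc(10) -> a = 0; heap: [0-9 ALLOC][10-58 FREE]
Op 2: a = realloc(a, 24) -> a = 0; heap: [0-23 ALLOC][24-58 FREE]
Op 3: b = malloc(19) -> b = 24; heap: [0-23 ALLOC][24-42 ALLOC][43-58 FREE]
Op 4: a = realloc(a, 23) -> a = 0; heap: [0-22 ALLOC][23-23 FREE][24-42 ALLOC][43-58 FREE]
Free blocks: [1 16] total_free=17 largest=16 -> 100*(17-16)/17 = 100/17 ≈ 5.882 -> rounds to 6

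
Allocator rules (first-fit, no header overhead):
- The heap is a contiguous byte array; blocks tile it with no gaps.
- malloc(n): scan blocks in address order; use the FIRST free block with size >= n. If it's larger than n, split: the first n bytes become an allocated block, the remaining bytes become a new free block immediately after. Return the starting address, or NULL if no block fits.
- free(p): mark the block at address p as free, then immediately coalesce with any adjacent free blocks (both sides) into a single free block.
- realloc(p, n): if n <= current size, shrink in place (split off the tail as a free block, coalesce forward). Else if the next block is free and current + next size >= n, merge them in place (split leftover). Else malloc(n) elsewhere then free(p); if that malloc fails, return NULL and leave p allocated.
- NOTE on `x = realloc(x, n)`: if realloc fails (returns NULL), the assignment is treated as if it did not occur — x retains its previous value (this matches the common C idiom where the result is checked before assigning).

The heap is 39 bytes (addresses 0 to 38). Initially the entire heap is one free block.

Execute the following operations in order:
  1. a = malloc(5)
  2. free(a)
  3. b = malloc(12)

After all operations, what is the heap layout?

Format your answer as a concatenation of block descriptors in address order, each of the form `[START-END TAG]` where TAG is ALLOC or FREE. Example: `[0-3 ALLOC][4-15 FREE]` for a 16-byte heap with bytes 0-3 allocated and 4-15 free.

Answer: [0-11 ALLOC][12-38 FREE]

Derivation:
Op 1: a = malloc(5) -> a = 0; heap: [0-4 ALLOC][5-38 FREE]
Op 2: free(a) -> (freed a); heap: [0-38 FREE]
Op 3: b = malloc(12) -> b = 0; heap: [0-11 ALLOC][12-38 FREE]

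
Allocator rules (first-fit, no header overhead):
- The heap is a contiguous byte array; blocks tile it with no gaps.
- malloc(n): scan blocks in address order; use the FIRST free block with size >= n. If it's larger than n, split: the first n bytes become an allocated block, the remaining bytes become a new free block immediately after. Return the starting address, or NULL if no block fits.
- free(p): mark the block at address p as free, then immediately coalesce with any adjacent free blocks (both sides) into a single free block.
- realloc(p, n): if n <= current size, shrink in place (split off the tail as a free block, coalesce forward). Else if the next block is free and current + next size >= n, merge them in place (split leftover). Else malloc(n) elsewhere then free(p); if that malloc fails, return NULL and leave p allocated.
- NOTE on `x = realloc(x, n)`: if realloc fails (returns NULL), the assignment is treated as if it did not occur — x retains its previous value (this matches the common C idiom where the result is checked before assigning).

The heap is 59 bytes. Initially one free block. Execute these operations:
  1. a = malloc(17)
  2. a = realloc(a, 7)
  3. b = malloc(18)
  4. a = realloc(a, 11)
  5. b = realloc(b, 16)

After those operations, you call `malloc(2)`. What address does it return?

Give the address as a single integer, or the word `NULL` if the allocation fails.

Op 1: a = malloc(17) -> a = 0; heap: [0-16 ALLOC][17-58 FREE]
Op 2: a = realloc(a, 7) -> a = 0; heap: [0-6 ALLOC][7-58 FREE]
Op 3: b = malloc(18) -> b = 7; heap: [0-6 ALLOC][7-24 ALLOC][25-58 FREE]
Op 4: a = realloc(a, 11) -> a = 25; heap: [0-6 FREE][7-24 ALLOC][25-35 ALLOC][36-58 FREE]
Op 5: b = realloc(b, 16) -> b = 7; heap: [0-6 FREE][7-22 ALLOC][23-24 FREE][25-35 ALLOC][36-58 FREE]
malloc(2): first-fit scan over [0-6 FREE][7-22 ALLOC][23-24 FREE][25-35 ALLOC][36-58 FREE] -> 0

Answer: 0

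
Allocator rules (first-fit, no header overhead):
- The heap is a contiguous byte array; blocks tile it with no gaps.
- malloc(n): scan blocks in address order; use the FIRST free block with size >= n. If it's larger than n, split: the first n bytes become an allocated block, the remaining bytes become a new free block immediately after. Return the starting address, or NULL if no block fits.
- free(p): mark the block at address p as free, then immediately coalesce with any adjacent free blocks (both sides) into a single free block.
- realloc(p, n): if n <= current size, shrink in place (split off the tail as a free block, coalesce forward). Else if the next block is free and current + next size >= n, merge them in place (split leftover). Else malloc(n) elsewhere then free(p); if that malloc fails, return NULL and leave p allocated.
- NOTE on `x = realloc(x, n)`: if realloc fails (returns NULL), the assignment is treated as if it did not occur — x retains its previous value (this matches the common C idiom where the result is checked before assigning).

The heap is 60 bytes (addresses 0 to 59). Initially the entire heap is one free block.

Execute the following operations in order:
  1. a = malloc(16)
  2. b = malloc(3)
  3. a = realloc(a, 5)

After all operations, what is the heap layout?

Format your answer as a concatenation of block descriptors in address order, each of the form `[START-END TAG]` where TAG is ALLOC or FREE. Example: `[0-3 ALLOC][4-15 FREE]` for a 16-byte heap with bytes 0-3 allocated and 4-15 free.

Answer: [0-4 ALLOC][5-15 FREE][16-18 ALLOC][19-59 FREE]

Derivation:
Op 1: a = malloc(16) -> a = 0; heap: [0-15 ALLOC][16-59 FREE]
Op 2: b = malloc(3) -> b = 16; heap: [0-15 ALLOC][16-18 ALLOC][19-59 FREE]
Op 3: a = realloc(a, 5) -> a = 0; heap: [0-4 ALLOC][5-15 FREE][16-18 ALLOC][19-59 FREE]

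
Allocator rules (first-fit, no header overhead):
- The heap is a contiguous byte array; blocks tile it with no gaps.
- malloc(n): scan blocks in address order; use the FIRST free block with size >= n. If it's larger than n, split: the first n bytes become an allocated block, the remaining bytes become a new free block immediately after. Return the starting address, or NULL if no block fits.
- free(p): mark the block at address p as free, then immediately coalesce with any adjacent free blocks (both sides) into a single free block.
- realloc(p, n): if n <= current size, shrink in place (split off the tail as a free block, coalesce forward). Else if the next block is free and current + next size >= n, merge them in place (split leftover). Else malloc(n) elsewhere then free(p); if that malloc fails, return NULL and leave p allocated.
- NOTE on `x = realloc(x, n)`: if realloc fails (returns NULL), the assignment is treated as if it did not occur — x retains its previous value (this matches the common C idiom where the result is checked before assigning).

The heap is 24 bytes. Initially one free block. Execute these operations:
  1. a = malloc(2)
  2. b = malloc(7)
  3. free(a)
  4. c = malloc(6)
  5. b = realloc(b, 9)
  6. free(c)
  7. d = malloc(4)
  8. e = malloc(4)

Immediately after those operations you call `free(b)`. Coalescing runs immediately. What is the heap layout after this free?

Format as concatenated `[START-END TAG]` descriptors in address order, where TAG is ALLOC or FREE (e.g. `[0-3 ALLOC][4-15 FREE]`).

Op 1: a = malloc(2) -> a = 0; heap: [0-1 ALLOC][2-23 FREE]
Op 2: b = malloc(7) -> b = 2; heap: [0-1 ALLOC][2-8 ALLOC][9-23 FREE]
Op 3: free(a) -> (freed a); heap: [0-1 FREE][2-8 ALLOC][9-23 FREE]
Op 4: c = malloc(6) -> c = 9; heap: [0-1 FREE][2-8 ALLOC][9-14 ALLOC][15-23 FREE]
Op 5: b = realloc(b, 9) -> b = 15; heap: [0-8 FREE][9-14 ALLOC][15-23 ALLOC]
Op 6: free(c) -> (freed c); heap: [0-14 FREE][15-23 ALLOC]
Op 7: d = malloc(4) -> d = 0; heap: [0-3 ALLOC][4-14 FREE][15-23 ALLOC]
Op 8: e = malloc(4) -> e = 4; heap: [0-3 ALLOC][4-7 ALLOC][8-14 FREE][15-23 ALLOC]
free(b): b = 15 -> block [15-23 ALLOC]; mark free, coalesce with adjacent free neighbors -> [0-3 ALLOC][4-7 ALLOC][8-23 FREE]

Answer: [0-3 ALLOC][4-7 ALLOC][8-23 FREE]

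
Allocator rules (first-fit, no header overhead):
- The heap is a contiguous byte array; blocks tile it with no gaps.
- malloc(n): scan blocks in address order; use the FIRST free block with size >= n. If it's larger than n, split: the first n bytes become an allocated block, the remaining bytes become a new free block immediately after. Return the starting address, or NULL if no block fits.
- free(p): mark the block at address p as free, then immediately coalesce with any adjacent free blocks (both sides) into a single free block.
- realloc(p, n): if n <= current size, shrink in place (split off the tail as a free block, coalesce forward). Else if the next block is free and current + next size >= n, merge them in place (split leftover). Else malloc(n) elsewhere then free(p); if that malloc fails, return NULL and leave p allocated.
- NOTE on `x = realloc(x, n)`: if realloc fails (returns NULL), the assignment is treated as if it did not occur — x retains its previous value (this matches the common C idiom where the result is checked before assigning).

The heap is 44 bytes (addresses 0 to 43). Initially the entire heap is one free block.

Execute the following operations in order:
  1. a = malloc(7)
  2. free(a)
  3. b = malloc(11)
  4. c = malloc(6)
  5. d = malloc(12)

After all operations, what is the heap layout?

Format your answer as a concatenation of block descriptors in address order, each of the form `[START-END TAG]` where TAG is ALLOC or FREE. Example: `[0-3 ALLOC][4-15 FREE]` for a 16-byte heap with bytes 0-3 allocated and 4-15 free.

Op 1: a = malloc(7) -> a = 0; heap: [0-6 ALLOC][7-43 FREE]
Op 2: free(a) -> (freed a); heap: [0-43 FREE]
Op 3: b = malloc(11) -> b = 0; heap: [0-10 ALLOC][11-43 FREE]
Op 4: c = malloc(6) -> c = 11; heap: [0-10 ALLOC][11-16 ALLOC][17-43 FREE]
Op 5: d = malloc(12) -> d = 17; heap: [0-10 ALLOC][11-16 ALLOC][17-28 ALLOC][29-43 FREE]

Answer: [0-10 ALLOC][11-16 ALLOC][17-28 ALLOC][29-43 FREE]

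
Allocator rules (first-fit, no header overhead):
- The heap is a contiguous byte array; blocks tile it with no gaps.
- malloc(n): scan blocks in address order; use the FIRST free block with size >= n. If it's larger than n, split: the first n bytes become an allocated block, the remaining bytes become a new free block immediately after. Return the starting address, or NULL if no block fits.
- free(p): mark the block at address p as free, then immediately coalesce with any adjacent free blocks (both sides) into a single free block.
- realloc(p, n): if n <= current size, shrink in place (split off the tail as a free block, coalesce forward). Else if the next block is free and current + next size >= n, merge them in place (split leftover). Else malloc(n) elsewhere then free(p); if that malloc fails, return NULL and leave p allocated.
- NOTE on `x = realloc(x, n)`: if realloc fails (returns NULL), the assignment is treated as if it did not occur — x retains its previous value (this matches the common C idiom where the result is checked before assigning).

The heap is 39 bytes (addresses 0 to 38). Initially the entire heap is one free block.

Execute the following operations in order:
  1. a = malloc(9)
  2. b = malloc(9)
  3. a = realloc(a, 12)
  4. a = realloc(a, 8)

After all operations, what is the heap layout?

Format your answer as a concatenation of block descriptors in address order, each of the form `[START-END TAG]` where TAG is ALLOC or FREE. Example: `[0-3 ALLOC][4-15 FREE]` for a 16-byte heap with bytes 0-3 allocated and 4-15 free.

Answer: [0-8 FREE][9-17 ALLOC][18-25 ALLOC][26-38 FREE]

Derivation:
Op 1: a = malloc(9) -> a = 0; heap: [0-8 ALLOC][9-38 FREE]
Op 2: b = malloc(9) -> b = 9; heap: [0-8 ALLOC][9-17 ALLOC][18-38 FREE]
Op 3: a = realloc(a, 12) -> a = 18; heap: [0-8 FREE][9-17 ALLOC][18-29 ALLOC][30-38 FREE]
Op 4: a = realloc(a, 8) -> a = 18; heap: [0-8 FREE][9-17 ALLOC][18-25 ALLOC][26-38 FREE]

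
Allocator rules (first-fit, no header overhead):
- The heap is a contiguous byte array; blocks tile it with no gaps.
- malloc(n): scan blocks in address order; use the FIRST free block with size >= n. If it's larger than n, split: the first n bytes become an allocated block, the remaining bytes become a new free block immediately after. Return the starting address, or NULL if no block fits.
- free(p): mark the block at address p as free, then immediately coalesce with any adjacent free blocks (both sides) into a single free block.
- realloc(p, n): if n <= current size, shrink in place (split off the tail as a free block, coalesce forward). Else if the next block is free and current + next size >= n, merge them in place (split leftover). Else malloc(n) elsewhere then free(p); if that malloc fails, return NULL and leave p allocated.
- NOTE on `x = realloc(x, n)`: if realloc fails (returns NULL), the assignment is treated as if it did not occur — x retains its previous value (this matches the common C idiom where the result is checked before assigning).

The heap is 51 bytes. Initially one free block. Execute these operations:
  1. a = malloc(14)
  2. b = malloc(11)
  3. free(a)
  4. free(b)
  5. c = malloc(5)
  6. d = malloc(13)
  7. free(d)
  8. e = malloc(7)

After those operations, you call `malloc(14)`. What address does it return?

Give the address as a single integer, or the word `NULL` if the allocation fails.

Answer: 12

Derivation:
Op 1: a = malloc(14) -> a = 0; heap: [0-13 ALLOC][14-50 FREE]
Op 2: b = malloc(11) -> b = 14; heap: [0-13 ALLOC][14-24 ALLOC][25-50 FREE]
Op 3: free(a) -> (freed a); heap: [0-13 FREE][14-24 ALLOC][25-50 FREE]
Op 4: free(b) -> (freed b); heap: [0-50 FREE]
Op 5: c = malloc(5) -> c = 0; heap: [0-4 ALLOC][5-50 FREE]
Op 6: d = malloc(13) -> d = 5; heap: [0-4 ALLOC][5-17 ALLOC][18-50 FREE]
Op 7: free(d) -> (freed d); heap: [0-4 ALLOC][5-50 FREE]
Op 8: e = malloc(7) -> e = 5; heap: [0-4 ALLOC][5-11 ALLOC][12-50 FREE]
malloc(14): first-fit scan over [0-4 ALLOC][5-11 ALLOC][12-50 FREE] -> 12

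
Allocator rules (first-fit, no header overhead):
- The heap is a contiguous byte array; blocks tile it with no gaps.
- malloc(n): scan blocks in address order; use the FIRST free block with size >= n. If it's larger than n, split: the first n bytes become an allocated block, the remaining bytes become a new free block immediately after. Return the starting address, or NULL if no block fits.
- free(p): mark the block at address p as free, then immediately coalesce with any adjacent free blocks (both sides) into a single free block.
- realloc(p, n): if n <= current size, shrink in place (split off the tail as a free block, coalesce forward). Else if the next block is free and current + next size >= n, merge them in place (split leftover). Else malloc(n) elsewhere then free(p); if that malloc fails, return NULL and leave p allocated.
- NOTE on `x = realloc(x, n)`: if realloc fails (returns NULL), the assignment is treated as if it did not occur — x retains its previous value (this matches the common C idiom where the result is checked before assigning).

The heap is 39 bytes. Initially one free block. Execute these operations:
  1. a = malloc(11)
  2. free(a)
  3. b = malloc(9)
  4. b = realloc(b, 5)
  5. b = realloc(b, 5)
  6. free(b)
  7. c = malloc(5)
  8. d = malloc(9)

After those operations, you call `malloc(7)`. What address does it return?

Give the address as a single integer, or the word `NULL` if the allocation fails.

Answer: 14

Derivation:
Op 1: a = malloc(11) -> a = 0; heap: [0-10 ALLOC][11-38 FREE]
Op 2: free(a) -> (freed a); heap: [0-38 FREE]
Op 3: b = malloc(9) -> b = 0; heap: [0-8 ALLOC][9-38 FREE]
Op 4: b = realloc(b, 5) -> b = 0; heap: [0-4 ALLOC][5-38 FREE]
Op 5: b = realloc(b, 5) -> b = 0; heap: [0-4 ALLOC][5-38 FREE]
Op 6: free(b) -> (freed b); heap: [0-38 FREE]
Op 7: c = malloc(5) -> c = 0; heap: [0-4 ALLOC][5-38 FREE]
Op 8: d = malloc(9) -> d = 5; heap: [0-4 ALLOC][5-13 ALLOC][14-38 FREE]
malloc(7): first-fit scan over [0-4 ALLOC][5-13 ALLOC][14-38 FREE] -> 14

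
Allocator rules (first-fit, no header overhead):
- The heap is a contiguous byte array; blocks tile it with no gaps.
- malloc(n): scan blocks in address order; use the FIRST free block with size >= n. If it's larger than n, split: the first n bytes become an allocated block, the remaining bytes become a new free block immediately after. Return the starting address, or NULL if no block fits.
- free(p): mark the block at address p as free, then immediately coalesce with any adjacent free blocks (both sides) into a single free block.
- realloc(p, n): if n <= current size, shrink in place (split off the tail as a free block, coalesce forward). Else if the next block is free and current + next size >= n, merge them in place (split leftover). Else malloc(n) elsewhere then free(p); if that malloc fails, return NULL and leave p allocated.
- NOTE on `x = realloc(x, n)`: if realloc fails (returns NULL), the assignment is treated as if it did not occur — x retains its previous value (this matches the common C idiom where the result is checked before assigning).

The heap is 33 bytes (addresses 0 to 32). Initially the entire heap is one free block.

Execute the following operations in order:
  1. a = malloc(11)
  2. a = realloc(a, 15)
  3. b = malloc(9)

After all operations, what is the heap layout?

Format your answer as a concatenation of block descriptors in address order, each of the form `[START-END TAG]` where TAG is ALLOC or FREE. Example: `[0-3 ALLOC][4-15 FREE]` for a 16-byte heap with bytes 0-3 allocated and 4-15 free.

Answer: [0-14 ALLOC][15-23 ALLOC][24-32 FREE]

Derivation:
Op 1: a = malloc(11) -> a = 0; heap: [0-10 ALLOC][11-32 FREE]
Op 2: a = realloc(a, 15) -> a = 0; heap: [0-14 ALLOC][15-32 FREE]
Op 3: b = malloc(9) -> b = 15; heap: [0-14 ALLOC][15-23 ALLOC][24-32 FREE]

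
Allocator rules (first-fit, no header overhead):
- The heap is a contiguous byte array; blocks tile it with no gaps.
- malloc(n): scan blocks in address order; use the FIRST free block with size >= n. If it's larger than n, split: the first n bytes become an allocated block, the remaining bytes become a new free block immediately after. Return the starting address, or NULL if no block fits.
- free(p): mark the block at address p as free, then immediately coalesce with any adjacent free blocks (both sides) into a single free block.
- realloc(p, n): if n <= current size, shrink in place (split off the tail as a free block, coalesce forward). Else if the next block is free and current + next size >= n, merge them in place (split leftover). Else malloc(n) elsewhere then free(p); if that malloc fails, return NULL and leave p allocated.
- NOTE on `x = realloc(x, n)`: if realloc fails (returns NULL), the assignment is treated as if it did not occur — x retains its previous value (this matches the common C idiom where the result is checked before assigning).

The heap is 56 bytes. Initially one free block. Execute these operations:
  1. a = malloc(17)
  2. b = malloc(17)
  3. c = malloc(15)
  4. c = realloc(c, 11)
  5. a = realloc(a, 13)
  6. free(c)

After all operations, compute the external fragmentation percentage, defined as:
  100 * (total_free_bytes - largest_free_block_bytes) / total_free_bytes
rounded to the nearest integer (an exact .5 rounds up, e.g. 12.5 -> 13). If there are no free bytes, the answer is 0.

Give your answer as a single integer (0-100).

Answer: 15

Derivation:
Op 1: a = malloc(17) -> a = 0; heap: [0-16 ALLOC][17-55 FREE]
Op 2: b = malloc(17) -> b = 17; heap: [0-16 ALLOC][17-33 ALLOC][34-55 FREE]
Op 3: c = malloc(15) -> c = 34; heap: [0-16 ALLOC][17-33 ALLOC][34-48 ALLOC][49-55 FREE]
Op 4: c = realloc(c, 11) -> c = 34; heap: [0-16 ALLOC][17-33 ALLOC][34-44 ALLOC][45-55 FREE]
Op 5: a = realloc(a, 13) -> a = 0; heap: [0-12 ALLOC][13-16 FREE][17-33 ALLOC][34-44 ALLOC][45-55 FREE]
Op 6: free(c) -> (freed c); heap: [0-12 ALLOC][13-16 FREE][17-33 ALLOC][34-55 FREE]
Free blocks: [4 22] total_free=26 largest=22 -> 100*(26-22)/26 = 400/26 ≈ 15.385 -> rounds to 15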